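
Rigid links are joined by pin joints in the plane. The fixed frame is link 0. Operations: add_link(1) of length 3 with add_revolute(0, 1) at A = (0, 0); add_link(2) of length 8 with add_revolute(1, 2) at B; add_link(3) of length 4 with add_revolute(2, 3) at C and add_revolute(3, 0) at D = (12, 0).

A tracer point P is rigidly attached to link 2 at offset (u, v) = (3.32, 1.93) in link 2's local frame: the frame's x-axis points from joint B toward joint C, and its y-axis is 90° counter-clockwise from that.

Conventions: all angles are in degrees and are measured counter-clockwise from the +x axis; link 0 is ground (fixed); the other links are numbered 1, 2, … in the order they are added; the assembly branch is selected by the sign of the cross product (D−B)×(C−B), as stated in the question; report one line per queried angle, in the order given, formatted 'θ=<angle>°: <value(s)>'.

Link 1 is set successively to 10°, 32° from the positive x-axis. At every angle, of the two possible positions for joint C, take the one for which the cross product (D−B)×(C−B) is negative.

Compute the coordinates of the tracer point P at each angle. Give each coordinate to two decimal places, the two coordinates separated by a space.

A=(0,0), D=(12.00,0)
θ=10°: B = A + 3.00·(cos10°, sin10°) = (2.9544, 0.5209)
θ=10°: |BD| = 9.0606
θ=10°: circle(B,8.00) ∩ circle(D,4.00): a=7.1791, h=3.5299
θ=10°:   candidates: C₊=(10.3246,3.6322) cross=31.983; C₋=(9.9187,-3.4159) cross=-31.983
θ=10°:   branch - wants cross < 0 → take C=(9.9187,-3.4159) (cross=-31.983)
θ=10°: ex = (C−B)/|BC| = (0.8705,-0.4921); ey = (0.4921,0.8705)
θ=10°: P = B + 3.32·ex + 1.93·ey = (6.7944,0.5673)
θ=32°: B = A + 3.00·(cos32°, sin32°) = (2.5441, 1.5898)
θ=32°: |BD| = 9.5886
θ=32°: circle(B,8.00) ∩ circle(D,4.00): a=7.2973, h=3.2787
θ=32°:   candidates: C₊=(10.2840,3.6132) cross=31.438; C₋=(9.1968,-2.8534) cross=-31.438
θ=32°:   branch - wants cross < 0 → take C=(9.1968,-2.8534) (cross=-31.438)
θ=32°: ex = (C−B)/|BC| = (0.8316,-0.5554); ey = (0.5554,0.8316)
θ=32°: P = B + 3.32·ex + 1.93·ey = (6.3769,1.3508)

θ=10°: 6.79 0.57
θ=32°: 6.38 1.35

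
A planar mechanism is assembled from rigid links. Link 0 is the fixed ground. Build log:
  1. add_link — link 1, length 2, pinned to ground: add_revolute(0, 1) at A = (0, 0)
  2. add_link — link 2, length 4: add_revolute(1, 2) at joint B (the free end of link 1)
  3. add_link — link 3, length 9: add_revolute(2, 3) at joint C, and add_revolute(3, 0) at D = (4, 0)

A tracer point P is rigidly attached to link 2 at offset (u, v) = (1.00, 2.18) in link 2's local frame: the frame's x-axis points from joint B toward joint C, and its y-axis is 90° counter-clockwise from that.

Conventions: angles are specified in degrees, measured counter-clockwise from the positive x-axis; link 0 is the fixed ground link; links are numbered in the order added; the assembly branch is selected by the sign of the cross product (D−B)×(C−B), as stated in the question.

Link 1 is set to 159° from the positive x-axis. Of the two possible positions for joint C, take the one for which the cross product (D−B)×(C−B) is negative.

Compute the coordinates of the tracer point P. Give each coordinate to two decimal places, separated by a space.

A=(0,0), D=(4.00,0)
B = A + 2.00·(cos159°, sin159°) = (-1.8672, 0.7167)
|BD| = 5.9108
circle(B,4.00) ∩ circle(D,9.00): a=-2.5430, h=3.0875
  candidates: C₊=(-4.0170,4.0899) cross=18.250; C₋=(-4.7658,-2.0397) cross=-18.250
  branch - wants cross < 0 → take C=(-4.7658,-2.0397) (cross=-18.250)
ex = (C−B)/|BC| = (-0.7247,-0.6891); ey = (0.6891,-0.7247)
P = B + 1.00·ex + 2.18·ey = (-1.0896,-1.5521)

-1.09 -1.55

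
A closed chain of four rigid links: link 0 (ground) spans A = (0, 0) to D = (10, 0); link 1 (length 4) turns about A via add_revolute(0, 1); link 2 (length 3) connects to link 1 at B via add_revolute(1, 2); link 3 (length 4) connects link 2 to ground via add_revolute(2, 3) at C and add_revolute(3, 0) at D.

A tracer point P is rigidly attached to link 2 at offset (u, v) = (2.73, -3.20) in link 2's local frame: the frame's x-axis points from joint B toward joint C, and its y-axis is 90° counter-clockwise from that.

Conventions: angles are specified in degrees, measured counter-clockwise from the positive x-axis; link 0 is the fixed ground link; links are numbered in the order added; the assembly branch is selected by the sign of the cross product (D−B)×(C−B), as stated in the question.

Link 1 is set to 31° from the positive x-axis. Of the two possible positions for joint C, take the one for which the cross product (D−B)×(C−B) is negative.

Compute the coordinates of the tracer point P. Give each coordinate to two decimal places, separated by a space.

A=(0,0), D=(10.00,0)
B = A + 4.00·(cos31°, sin31°) = (3.4287, 2.0602)
|BD| = 6.8867
circle(B,3.00) ∩ circle(D,4.00): a=2.9351, h=0.6205
  candidates: C₊=(6.4150,1.7742) cross=4.273; C₋=(6.0438,0.5900) cross=-4.273
  branch - wants cross < 0 → take C=(6.0438,0.5900) (cross=-4.273)
ex = (C−B)/|BC| = (0.8717,-0.4901); ey = (0.4901,0.8717)
P = B + 2.73·ex + -3.20·ey = (4.2402,-2.0671)

4.24 -2.07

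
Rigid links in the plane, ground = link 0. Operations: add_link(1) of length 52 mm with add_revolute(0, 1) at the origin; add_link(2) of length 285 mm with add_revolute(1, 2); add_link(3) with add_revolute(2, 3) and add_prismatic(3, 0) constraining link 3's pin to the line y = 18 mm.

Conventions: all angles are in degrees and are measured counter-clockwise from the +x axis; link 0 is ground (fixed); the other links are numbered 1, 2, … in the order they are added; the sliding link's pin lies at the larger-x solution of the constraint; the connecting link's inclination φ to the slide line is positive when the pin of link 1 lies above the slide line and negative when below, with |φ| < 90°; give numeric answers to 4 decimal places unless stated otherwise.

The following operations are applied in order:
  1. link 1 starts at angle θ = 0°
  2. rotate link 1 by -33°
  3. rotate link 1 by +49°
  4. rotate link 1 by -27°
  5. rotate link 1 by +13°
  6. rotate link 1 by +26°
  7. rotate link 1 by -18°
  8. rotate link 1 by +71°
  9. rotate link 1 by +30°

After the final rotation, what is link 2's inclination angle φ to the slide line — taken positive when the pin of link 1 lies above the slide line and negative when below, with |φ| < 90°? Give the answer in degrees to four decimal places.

geometry: r = 52 mm, L = 285 mm, e = 18 mm; θ starts at 0°
rotate link 1 by -33°: θ ← 0° -33° = -33°
rotate link 1 by +49°: θ ← -33° +49° = 16°
rotate link 1 by -27°: θ ← 16° -27° = -11°
rotate link 1 by +13°: θ ← -11° +13° = 2°
rotate link 1 by +26°: θ ← 2° +26° = 28°
rotate link 1 by -18°: θ ← 28° -18° = 10°
rotate link 1 by +71°: θ ← 10° +71° = 81°
rotate link 1 by +30°: θ ← 81° +30° = 111°
h = r sin θ − e = 48.546182 − 18 = 30.546182
sin φ = h / L = 30.546182 / 285 = 0.10717959
φ = arcsin(0.10717959) = 6.152756°

6.1528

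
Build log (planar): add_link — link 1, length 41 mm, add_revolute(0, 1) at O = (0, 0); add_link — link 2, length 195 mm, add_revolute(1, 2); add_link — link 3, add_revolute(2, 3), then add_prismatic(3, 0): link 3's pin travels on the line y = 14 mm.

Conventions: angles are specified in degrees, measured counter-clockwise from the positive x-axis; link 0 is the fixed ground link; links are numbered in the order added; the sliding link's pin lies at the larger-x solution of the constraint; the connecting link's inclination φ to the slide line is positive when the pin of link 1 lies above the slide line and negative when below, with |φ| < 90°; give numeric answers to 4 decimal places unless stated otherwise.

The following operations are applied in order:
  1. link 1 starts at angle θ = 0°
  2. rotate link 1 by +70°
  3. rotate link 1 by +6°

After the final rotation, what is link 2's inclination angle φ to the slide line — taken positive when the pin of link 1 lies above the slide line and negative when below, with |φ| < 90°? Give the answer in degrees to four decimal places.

geometry: r = 41 mm, L = 195 mm, e = 14 mm; θ starts at 0°
rotate link 1 by +70°: θ ← 0° +70° = 70°
rotate link 1 by +6°: θ ← 70° +6° = 76°
h = r sin θ − e = 39.782125 − 14 = 25.782125
sin φ = h / L = 25.782125 / 195 = 0.13221602
φ = arcsin(0.13221602) = 7.597667°

7.5977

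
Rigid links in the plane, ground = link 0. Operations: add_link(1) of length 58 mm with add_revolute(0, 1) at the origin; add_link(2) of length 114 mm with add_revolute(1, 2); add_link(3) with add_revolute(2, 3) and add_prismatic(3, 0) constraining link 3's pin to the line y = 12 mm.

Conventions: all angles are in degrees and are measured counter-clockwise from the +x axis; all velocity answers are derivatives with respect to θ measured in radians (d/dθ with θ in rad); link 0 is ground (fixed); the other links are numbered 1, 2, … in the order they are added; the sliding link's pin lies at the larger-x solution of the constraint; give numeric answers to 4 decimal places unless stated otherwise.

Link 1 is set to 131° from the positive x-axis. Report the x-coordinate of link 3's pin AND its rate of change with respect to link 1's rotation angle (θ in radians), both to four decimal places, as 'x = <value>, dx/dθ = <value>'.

geometry: r = 58 mm, L = 114 mm, e = 12 mm
crank pin P = (r cos θ, r sin θ) = (-38.051424, 43.773156)
h = r sin θ − e = 43.773156 − 12 = 31.773156
x = r cos θ + √(L² − h²) = -38.051424 + 109.482723 = 71.431299
dx/dθ = −r sin θ − h·r cos θ/√(L² − h²) (θ in radians; h = 31.773156) = -32.730191

x = 71.4313, dx/dθ = -32.7302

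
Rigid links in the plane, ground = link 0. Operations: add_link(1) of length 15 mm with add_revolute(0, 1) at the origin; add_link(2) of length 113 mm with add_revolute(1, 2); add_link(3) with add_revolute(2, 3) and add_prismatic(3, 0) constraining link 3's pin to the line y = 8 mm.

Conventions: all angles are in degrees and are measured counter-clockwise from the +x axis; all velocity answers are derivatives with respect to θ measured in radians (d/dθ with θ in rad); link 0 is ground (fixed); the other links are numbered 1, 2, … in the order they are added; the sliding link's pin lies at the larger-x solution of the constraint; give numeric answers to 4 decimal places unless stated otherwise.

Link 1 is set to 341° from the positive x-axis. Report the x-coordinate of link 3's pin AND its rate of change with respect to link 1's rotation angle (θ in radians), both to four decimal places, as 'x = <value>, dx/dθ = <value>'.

geometry: r = 15 mm, L = 113 mm, e = 8 mm
crank pin P = (r cos θ, r sin θ) = (14.182779, -4.883522)
h = r sin θ − e = -4.883522 − 8 = -12.883522
x = r cos θ + √(L² − h²) = 14.182779 + 112.263150 = 126.445929
dx/dθ = −r sin θ − h·r cos θ/√(L² − h²) (θ in radians; h = -12.883522) = 6.511164

x = 126.4459, dx/dθ = 6.5112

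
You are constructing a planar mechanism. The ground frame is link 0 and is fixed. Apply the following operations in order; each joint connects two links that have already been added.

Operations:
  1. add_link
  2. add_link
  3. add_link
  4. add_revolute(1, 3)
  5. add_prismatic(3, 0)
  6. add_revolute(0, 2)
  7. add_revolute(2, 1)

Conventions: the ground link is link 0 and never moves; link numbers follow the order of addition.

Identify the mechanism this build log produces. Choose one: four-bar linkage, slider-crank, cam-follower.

links: 4 (incl. ground); joints: 3 revolute, 1 prismatic, 0 higher (cam) pair, forming one closed loop
4 links, 3 revolutes + 1 prismatic in one loop → slider-crank

slider-crank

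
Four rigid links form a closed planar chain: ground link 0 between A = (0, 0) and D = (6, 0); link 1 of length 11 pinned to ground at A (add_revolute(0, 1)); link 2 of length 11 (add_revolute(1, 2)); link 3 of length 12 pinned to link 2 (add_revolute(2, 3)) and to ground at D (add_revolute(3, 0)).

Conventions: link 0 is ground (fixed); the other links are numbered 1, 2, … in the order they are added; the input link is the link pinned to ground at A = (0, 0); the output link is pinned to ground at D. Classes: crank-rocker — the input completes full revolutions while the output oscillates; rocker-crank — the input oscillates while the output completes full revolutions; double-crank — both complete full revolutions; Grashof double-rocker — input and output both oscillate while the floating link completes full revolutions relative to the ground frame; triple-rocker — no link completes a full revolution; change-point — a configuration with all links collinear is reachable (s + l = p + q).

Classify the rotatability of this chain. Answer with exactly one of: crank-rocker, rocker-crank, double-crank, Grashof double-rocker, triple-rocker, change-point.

lengths: ground=6, input=11, coupler=11, output=12
sorted: s=6 (shortest), l=12 (longest), p+q=22
s + l = 18 vs p + q = 22
s + l < p + q (Grashof) with shortest = ground link → double-crank

double-crank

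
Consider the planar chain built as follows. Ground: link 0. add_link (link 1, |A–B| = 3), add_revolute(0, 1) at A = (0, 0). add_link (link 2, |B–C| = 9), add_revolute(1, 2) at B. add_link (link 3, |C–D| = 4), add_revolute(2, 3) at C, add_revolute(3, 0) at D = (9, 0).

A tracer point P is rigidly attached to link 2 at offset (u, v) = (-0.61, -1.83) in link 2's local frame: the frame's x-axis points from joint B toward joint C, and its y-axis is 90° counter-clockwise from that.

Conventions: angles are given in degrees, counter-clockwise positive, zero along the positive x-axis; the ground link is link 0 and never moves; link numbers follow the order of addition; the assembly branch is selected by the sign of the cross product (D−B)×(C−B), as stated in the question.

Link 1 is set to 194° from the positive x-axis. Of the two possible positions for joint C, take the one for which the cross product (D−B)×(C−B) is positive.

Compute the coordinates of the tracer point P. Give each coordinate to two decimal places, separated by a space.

A=(0,0), D=(9.00,0)
B = A + 3.00·(cos194°, sin194°) = (-2.9109, -0.7258)
|BD| = 11.9330
circle(B,9.00) ∩ circle(D,4.00): a=8.6900, h=2.3416
  candidates: C₊=(5.6206,2.1401) cross=27.943; C₋=(5.9055,-2.5345) cross=-27.943
  branch + wants cross > 0 → take C=(5.6206,2.1401) (cross=27.943)
ex = (C−B)/|BC| = (0.9479,0.3184); ey = (-0.3184,0.9479)
P = B + -0.61·ex + -1.83·ey = (-2.9064,-2.6547)

-2.91 -2.65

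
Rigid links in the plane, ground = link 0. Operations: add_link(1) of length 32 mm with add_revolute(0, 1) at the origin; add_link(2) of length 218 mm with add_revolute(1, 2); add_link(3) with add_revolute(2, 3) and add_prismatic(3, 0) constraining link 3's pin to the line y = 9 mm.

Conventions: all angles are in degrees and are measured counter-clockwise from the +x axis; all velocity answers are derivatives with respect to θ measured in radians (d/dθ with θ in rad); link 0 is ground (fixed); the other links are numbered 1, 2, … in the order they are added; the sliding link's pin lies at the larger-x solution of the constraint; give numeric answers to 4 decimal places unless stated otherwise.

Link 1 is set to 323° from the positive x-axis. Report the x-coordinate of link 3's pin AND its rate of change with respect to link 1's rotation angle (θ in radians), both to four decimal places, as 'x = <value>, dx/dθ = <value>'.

geometry: r = 32 mm, L = 218 mm, e = 9 mm
crank pin P = (r cos θ, r sin θ) = (25.556336, -19.258081)
h = r sin θ − e = -19.258081 − 9 = -28.258081
x = r cos θ + √(L² − h²) = 25.556336 + 216.160776 = 241.717112
dx/dθ = −r sin θ − h·r cos θ/√(L² − h²) (θ in radians; h = -28.258081) = 22.598988

x = 241.7171, dx/dθ = 22.5990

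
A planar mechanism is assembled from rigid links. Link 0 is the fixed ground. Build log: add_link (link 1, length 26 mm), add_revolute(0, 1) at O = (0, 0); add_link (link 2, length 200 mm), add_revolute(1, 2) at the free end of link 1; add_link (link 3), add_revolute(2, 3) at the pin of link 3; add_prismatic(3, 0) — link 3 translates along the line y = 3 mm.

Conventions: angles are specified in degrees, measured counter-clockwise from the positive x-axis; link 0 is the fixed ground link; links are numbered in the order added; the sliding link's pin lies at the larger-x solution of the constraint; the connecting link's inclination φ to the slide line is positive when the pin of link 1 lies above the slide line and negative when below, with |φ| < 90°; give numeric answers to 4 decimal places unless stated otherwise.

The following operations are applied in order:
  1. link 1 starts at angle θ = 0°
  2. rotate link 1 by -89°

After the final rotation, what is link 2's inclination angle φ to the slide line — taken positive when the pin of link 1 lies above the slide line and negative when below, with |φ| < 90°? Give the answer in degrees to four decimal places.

geometry: r = 26 mm, L = 200 mm, e = 3 mm; θ starts at 0°
rotate link 1 by -89°: θ ← 0° -89° = -89°
h = r sin θ − e = -25.996040 − 3 = -28.996040
sin φ = h / L = -28.996040 / 200 = -0.14498020
φ = arcsin(-0.14498020) = -8.336133°

-8.3361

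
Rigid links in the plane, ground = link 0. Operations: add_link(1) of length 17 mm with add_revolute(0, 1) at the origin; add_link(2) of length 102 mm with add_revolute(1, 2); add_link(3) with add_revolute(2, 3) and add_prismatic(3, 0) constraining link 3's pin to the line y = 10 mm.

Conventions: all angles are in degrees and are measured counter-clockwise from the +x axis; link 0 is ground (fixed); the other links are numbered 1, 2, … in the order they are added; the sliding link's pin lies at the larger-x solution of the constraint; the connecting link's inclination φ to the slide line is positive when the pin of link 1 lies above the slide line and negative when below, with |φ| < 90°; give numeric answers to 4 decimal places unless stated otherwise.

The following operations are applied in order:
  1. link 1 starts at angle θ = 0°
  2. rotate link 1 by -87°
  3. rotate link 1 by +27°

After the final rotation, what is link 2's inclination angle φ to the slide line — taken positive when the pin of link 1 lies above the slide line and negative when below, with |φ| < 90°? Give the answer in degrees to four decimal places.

geometry: r = 17 mm, L = 102 mm, e = 10 mm; θ starts at 0°
rotate link 1 by -87°: θ ← 0° -87° = -87°
rotate link 1 by +27°: θ ← -87° +27° = -60°
h = r sin θ − e = -14.722432 − 10 = -24.722432
sin φ = h / L = -24.722432 / 102 = -0.24237678
φ = arcsin(-0.24237678) = -14.026863°

-14.0269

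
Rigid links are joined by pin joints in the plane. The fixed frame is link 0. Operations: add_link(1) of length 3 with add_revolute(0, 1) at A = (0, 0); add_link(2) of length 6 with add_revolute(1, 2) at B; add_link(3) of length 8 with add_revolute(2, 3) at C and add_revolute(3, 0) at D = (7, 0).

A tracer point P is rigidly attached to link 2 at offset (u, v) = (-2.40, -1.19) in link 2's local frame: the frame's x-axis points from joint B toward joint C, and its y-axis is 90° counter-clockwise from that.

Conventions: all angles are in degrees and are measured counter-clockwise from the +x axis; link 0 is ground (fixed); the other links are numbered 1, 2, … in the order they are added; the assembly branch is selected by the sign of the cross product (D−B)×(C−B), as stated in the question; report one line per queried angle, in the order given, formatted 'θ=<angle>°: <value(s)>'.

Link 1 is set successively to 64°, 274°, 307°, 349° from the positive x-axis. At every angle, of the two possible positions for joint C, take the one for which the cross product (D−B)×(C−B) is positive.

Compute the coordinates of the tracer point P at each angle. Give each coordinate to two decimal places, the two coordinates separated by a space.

A=(0,0), D=(7.00,0)
θ=64°: B = A + 3.00·(cos64°, sin64°) = (1.3151, 2.6964)
θ=64°: |BD| = 6.2919
θ=64°: circle(B,6.00) ∩ circle(D,8.00): a=0.9209, h=5.9289
θ=64°:   candidates: C₊=(4.6880,7.6586) cross=37.304; C₋=(-0.3936,-3.0552) cross=-37.304
θ=64°:   branch + wants cross > 0 → take C=(4.6880,7.6586) (cross=37.304)
θ=64°: ex = (C−B)/|BC| = (0.5621,0.8270); ey = (-0.8270,0.5621)
θ=64°: P = B + -2.40·ex + -1.19·ey = (0.9501,0.0425)
θ=274°: B = A + 3.00·(cos274°, sin274°) = (0.2093, -2.9927)
θ=274°: |BD| = 7.4209
θ=274°: circle(B,6.00) ∩ circle(D,8.00): a=1.8239, h=5.7161
θ=274°:   candidates: C₊=(-0.4269,2.9735) cross=42.418; C₋=(4.1834,-7.4878) cross=-42.418
θ=274°:   branch + wants cross > 0 → take C=(-0.4269,2.9735) (cross=42.418)
θ=274°: ex = (C−B)/|BC| = (-0.1060,0.9944); ey = (-0.9944,-0.1060)
θ=274°: P = B + -2.40·ex + -1.19·ey = (1.6470,-5.2530)
θ=307°: B = A + 3.00·(cos307°, sin307°) = (1.8054, -2.3959)
θ=307°: |BD| = 5.7205
θ=307°: circle(B,6.00) ∩ circle(D,8.00): a=0.4129, h=5.9858
θ=307°:   candidates: C₊=(-0.3267,3.2125) cross=34.241; C₋=(4.6874,-7.6585) cross=-34.241
θ=307°:   branch + wants cross > 0 → take C=(-0.3267,3.2125) (cross=34.241)
θ=307°: ex = (C−B)/|BC| = (-0.3554,0.9347); ey = (-0.9347,-0.3554)
θ=307°: P = B + -2.40·ex + -1.19·ey = (3.7706,-4.2164)
θ=349°: B = A + 3.00·(cos349°, sin349°) = (2.9449, -0.5724)
θ=349°: |BD| = 4.0953
θ=349°: circle(B,6.00) ∩ circle(D,8.00): a=-1.3709, h=5.8413
θ=349°:   candidates: C₊=(0.7710,5.0199) cross=23.922; C₋=(2.4039,-6.5480) cross=-23.922
θ=349°:   branch + wants cross > 0 → take C=(0.7710,5.0199) (cross=23.922)
θ=349°: ex = (C−B)/|BC| = (-0.3623,0.9321); ey = (-0.9321,-0.3623)
θ=349°: P = B + -2.40·ex + -1.19·ey = (4.9236,-2.3782)

θ=64°: 0.95 0.04
θ=274°: 1.65 -5.25
θ=307°: 3.77 -4.22
θ=349°: 4.92 -2.38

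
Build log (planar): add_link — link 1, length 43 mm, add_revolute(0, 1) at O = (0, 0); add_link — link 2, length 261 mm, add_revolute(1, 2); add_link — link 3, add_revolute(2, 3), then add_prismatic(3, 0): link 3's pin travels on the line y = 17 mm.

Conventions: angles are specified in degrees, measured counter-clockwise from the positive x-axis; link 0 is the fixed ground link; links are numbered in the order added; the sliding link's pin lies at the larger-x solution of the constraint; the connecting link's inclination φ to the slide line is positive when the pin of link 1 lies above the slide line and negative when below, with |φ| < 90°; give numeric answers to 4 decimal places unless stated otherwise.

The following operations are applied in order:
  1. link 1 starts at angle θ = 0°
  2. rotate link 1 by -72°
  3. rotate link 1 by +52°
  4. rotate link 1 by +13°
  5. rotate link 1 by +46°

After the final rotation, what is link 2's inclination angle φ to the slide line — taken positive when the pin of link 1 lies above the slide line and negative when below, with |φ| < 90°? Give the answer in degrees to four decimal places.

geometry: r = 43 mm, L = 261 mm, e = 17 mm; θ starts at 0°
rotate link 1 by -72°: θ ← 0° -72° = -72°
rotate link 1 by +52°: θ ← -72° +52° = -20°
rotate link 1 by +13°: θ ← -20° +13° = -7°
rotate link 1 by +46°: θ ← -7° +46° = 39°
h = r sin θ − e = 27.060777 − 17 = 10.060777
sin φ = h / L = 10.060777 / 261 = 0.03854704
φ = arcsin(0.03854704) = 2.209130°

2.2091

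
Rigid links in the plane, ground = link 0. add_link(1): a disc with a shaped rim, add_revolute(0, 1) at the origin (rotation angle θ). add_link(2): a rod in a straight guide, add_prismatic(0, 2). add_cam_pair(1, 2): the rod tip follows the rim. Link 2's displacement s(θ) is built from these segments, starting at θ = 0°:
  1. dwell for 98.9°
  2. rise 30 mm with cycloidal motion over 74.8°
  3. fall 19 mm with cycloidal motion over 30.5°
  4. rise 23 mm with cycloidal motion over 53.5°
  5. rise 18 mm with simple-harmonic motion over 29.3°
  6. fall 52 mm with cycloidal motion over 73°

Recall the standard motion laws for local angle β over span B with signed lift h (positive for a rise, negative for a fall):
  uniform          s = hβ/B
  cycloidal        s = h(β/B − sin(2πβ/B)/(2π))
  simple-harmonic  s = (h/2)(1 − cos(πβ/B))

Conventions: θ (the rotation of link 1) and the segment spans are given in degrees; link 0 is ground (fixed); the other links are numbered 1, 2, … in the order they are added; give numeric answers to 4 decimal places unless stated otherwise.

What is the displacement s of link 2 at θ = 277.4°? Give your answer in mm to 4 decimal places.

segment 1 (0° to 98.9°, dwell): s unchanged at 0.0000
segment 2 (98.9° to 173.7°, cycloidal, h = 30) is passed completely: s = 0.0000 + (30) = 30.0000
segment 3 (173.7° to 204.2°, cycloidal, h = -19) is passed completely: s = 30.0000 + (-19) = 11.0000
segment 4 (204.2° to 257.7°, cycloidal, h = 23) is passed completely: s = 11.0000 + (23) = 34.0000
θ = 277.4° falls in segment 5 (257.7° to 287°, simple-harmonic, h = 18): β = 277.4 − 257.7 = 19.7°, B = 29.3°; Δs = 18/2·(1 − cos(π·0.6724)) = 13.6386; s = 34.0000 + 13.6386 = 47.6386

47.6386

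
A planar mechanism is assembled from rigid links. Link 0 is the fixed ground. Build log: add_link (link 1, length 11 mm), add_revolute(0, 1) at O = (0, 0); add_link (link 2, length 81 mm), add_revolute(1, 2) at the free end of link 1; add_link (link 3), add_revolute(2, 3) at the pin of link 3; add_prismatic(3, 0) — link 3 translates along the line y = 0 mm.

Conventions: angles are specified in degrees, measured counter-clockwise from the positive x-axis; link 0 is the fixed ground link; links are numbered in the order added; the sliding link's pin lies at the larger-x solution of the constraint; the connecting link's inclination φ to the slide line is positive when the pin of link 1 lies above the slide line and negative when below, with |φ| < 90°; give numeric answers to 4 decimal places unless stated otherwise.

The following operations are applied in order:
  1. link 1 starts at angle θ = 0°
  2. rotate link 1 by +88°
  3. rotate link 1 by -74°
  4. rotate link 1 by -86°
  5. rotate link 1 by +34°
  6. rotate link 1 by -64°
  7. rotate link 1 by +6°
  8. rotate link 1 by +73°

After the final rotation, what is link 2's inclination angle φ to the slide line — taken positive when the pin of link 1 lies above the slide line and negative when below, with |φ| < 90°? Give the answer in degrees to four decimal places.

geometry: r = 11 mm, L = 81 mm, e = 0 mm; θ starts at 0°
rotate link 1 by +88°: θ ← 0° +88° = 88°
rotate link 1 by -74°: θ ← 88° -74° = 14°
rotate link 1 by -86°: θ ← 14° -86° = -72°
rotate link 1 by +34°: θ ← -72° +34° = -38°
rotate link 1 by -64°: θ ← -38° -64° = -102°
rotate link 1 by +6°: θ ← -102° +6° = -96°
rotate link 1 by +73°: θ ← -96° +73° = -23°
h = r sin θ − e = -4.298042 − 0 = -4.298042
sin φ = h / L = -4.298042 / 81 = -0.05306225
φ = arcsin(-0.05306225) = -3.041672°

-3.0417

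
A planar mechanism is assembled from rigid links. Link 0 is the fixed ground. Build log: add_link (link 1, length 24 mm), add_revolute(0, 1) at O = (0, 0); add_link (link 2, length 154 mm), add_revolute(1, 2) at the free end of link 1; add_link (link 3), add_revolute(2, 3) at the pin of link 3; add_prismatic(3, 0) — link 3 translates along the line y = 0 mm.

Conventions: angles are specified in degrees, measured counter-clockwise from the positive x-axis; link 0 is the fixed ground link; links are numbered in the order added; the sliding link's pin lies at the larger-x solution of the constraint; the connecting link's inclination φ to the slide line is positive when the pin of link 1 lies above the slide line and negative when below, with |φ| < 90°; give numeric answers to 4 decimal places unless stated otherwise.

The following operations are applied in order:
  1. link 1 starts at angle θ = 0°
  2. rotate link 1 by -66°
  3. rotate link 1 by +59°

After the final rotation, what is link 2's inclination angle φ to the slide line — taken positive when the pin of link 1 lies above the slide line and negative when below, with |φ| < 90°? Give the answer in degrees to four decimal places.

geometry: r = 24 mm, L = 154 mm, e = 0 mm; θ starts at 0°
rotate link 1 by -66°: θ ← 0° -66° = -66°
rotate link 1 by +59°: θ ← -66° +59° = -7°
h = r sin θ − e = -2.924864 − 0 = -2.924864
sin φ = h / L = -2.924864 / 154 = -0.01899262
φ = arcsin(-0.01899262) = -1.088263°

-1.0883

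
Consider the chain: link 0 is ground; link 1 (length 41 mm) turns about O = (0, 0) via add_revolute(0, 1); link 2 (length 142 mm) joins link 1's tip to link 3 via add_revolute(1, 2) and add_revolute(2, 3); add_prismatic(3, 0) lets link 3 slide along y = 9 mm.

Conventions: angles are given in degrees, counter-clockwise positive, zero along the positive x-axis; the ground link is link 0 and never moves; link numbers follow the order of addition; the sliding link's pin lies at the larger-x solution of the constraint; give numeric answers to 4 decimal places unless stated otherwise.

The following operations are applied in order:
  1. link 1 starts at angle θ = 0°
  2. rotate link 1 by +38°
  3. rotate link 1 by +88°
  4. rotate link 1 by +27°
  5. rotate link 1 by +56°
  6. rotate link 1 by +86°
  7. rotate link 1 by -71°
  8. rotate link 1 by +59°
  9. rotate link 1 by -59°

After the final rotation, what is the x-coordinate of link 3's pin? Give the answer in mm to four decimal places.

geometry: r = 41 mm, L = 142 mm, e = 9 mm; θ starts at 0°
rotate link 1 by +38°: θ ← 0° +38° = 38°
rotate link 1 by +88°: θ ← 38° +88° = 126°
rotate link 1 by +27°: θ ← 126° +27° = 153°
rotate link 1 by +56°: θ ← 153° +56° = 209°
rotate link 1 by +86°: θ ← 209° +86° = 295°
rotate link 1 by -71°: θ ← 295° -71° = 224°
rotate link 1 by +59°: θ ← 224° +59° = 283°
rotate link 1 by -59°: θ ← 283° -59° = 224°
crank pin P = (r cos θ, r sin θ) = (-29.492932, -28.480993)
h = r sin θ − e = -28.480993 − 9 = -37.480993
x = r cos θ + √(L² − h²) = -29.492932 + 136.964138 = 107.471206

107.4712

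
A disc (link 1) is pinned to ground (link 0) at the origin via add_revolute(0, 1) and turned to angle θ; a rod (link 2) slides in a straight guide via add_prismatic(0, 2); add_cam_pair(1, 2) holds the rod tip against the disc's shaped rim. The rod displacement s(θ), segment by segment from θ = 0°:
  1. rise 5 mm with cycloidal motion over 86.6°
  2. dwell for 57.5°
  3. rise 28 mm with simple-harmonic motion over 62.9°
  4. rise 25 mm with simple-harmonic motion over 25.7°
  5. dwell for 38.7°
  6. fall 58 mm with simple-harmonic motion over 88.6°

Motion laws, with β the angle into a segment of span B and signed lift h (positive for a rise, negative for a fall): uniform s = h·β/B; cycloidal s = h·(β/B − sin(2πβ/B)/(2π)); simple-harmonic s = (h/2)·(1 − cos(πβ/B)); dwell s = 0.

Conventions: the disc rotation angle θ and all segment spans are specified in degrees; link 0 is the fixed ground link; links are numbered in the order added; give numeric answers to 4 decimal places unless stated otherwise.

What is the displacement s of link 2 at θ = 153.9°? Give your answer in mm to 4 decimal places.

segment 1 (0° to 86.6°, cycloidal, h = 5) is passed completely: s = 0.0000 + (5) = 5.0000
segment 2 (86.6° to 144.1°, dwell): s unchanged at 5.0000
θ = 153.9° falls in segment 3 (144.1° to 207°, simple-harmonic, h = 28): β = 153.9 − 144.1 = 9.8°, B = 62.9°; Δs = 28/2·(1 − cos(π·0.1558)) = 1.6438; s = 5.0000 + 1.6438 = 6.6438

6.6438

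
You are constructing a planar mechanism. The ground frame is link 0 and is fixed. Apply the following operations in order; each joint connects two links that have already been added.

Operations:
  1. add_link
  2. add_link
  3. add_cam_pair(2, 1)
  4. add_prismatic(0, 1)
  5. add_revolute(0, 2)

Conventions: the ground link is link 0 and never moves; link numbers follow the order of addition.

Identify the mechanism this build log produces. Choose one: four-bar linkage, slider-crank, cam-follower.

links: 3 (incl. ground); joints: 1 revolute, 1 prismatic, 1 higher (cam) pair, forming one closed loop
3 links, revolute + prismatic + higher pair in one loop → cam-follower

cam-follower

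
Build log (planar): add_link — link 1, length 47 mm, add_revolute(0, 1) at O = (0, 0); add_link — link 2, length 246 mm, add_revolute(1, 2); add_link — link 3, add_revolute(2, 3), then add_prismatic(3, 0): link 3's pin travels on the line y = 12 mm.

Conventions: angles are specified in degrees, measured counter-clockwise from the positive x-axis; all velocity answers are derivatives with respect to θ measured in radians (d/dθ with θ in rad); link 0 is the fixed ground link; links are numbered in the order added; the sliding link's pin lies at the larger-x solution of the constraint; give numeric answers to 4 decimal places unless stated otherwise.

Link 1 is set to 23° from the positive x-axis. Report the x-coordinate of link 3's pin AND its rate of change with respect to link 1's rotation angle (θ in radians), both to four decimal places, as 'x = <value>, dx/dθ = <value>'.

geometry: r = 47 mm, L = 246 mm, e = 12 mm
crank pin P = (r cos θ, r sin θ) = (43.263728, 18.364363)
h = r sin θ − e = 18.364363 − 12 = 6.364363
x = r cos θ + √(L² − h²) = 43.263728 + 245.917659 = 289.181387
dx/dθ = −r sin θ − h·r cos θ/√(L² − h²) (θ in radians; h = 6.364363) = -19.484031

x = 289.1814, dx/dθ = -19.4840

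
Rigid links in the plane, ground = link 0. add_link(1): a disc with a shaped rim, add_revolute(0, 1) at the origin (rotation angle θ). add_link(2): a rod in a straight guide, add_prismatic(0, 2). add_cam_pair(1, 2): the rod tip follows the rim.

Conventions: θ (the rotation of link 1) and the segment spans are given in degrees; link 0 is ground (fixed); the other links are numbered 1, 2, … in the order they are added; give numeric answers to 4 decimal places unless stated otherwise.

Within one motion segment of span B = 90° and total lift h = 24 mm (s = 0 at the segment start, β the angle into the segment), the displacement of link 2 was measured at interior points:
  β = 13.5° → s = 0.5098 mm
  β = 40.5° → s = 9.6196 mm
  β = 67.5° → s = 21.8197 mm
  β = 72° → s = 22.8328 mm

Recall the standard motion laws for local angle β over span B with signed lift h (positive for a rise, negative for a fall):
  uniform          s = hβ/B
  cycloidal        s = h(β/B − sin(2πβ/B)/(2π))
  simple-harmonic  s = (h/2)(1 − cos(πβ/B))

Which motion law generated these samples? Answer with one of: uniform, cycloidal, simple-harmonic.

candidates at β/B = r: uniform s = h·r (linear in β); cycloidal s = h·(r − sin(2πr)/(2π)); simple-harmonic s = (h/2)(1 − cos(πr))
β=13.5°: printed 0.5098 | uniform 3.6000, cycloidal 0.5098, simple-harmonic 1.3079
β=40.5°: printed 9.6196 | uniform 10.8000, cycloidal 9.6196, simple-harmonic 10.1228
β=67.5°: printed 21.8197 | uniform 18.0000, cycloidal 21.8197, simple-harmonic 20.4853
β=72°: printed 22.8328 | uniform 19.2000, cycloidal 22.8328, simple-harmonic 21.7082
only one law matches every sample → cycloidal

cycloidal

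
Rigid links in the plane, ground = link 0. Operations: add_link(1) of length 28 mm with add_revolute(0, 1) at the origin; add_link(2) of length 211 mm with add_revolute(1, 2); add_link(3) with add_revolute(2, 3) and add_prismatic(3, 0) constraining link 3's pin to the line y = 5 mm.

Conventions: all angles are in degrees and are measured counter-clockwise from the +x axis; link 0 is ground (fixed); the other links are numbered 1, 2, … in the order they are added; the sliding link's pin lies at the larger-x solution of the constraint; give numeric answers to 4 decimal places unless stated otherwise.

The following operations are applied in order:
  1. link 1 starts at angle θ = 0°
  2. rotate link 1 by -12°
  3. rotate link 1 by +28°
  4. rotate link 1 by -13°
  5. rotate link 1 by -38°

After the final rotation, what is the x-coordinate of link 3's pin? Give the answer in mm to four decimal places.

geometry: r = 28 mm, L = 211 mm, e = 5 mm; θ starts at 0°
rotate link 1 by -12°: θ ← 0° -12° = -12°
rotate link 1 by +28°: θ ← -12° +28° = 16°
rotate link 1 by -13°: θ ← 16° -13° = 3°
rotate link 1 by -38°: θ ← 3° -38° = -35°
crank pin P = (r cos θ, r sin θ) = (22.936257, -16.060140)
h = r sin θ − e = -16.060140 − 5 = -21.060140
x = r cos θ + √(L² − h²) = 22.936257 + 209.946351 = 232.882609

232.8826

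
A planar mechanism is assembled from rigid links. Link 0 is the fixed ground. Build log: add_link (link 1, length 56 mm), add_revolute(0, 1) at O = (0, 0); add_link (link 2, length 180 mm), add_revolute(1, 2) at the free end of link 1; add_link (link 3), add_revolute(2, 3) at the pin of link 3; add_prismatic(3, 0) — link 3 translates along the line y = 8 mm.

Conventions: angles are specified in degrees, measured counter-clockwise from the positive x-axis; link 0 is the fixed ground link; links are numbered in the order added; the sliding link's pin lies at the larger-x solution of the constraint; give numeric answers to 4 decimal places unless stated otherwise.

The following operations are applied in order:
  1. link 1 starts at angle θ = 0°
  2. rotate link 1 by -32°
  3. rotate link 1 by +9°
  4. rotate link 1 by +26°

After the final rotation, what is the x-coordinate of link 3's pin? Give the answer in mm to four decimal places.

geometry: r = 56 mm, L = 180 mm, e = 8 mm; θ starts at 0°
rotate link 1 by -32°: θ ← 0° -32° = -32°
rotate link 1 by +9°: θ ← -32° +9° = -23°
rotate link 1 by +26°: θ ← -23° +26° = 3°
crank pin P = (r cos θ, r sin θ) = (55.923254, 2.930814)
h = r sin θ − e = 2.930814 − 8 = -5.069186
x = r cos θ + √(L² − h²) = 55.923254 + 179.928606 = 235.851860

235.8519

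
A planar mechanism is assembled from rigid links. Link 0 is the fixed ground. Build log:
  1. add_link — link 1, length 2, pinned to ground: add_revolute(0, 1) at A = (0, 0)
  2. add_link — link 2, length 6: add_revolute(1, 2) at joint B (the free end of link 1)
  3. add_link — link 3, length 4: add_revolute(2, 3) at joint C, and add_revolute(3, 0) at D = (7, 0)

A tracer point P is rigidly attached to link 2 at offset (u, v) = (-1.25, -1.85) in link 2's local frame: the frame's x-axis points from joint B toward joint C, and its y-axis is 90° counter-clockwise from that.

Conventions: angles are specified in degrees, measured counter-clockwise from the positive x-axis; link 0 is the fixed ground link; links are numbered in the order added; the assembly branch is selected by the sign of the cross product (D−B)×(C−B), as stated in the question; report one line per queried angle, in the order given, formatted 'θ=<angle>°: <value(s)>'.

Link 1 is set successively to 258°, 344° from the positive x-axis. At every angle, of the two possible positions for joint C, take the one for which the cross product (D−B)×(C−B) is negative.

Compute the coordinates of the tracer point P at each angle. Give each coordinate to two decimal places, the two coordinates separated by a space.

A=(0,0), D=(7.00,0)
θ=258°: B = A + 2.00·(cos258°, sin258°) = (-0.4158, -1.9563)
θ=258°: |BD| = 7.6695
θ=258°: circle(B,6.00) ∩ circle(D,4.00): a=5.1386, h=3.0975
θ=258°:   candidates: C₊=(3.7627,2.3495) cross=23.756; C₋=(5.3429,-3.6406) cross=-23.756
θ=258°:   branch - wants cross < 0 → take C=(5.3429,-3.6406) (cross=-23.756)
θ=258°: ex = (C−B)/|BC| = (0.9598,-0.2807); ey = (0.2807,0.9598)
θ=258°: P = B + -1.25·ex + -1.85·ey = (-2.1349,-3.3810)
θ=344°: B = A + 2.00·(cos344°, sin344°) = (1.9225, -0.5513)
θ=344°: |BD| = 5.1073
θ=344°: circle(B,6.00) ∩ circle(D,4.00): a=4.5116, h=3.9554
θ=344°:   candidates: C₊=(5.9809,3.8680) cross=20.201; C₋=(6.8347,-3.9966) cross=-20.201
θ=344°:   branch - wants cross < 0 → take C=(6.8347,-3.9966) (cross=-20.201)
θ=344°: ex = (C−B)/|BC| = (0.8187,-0.5742); ey = (0.5742,0.8187)
θ=344°: P = B + -1.25·ex + -1.85·ey = (-0.1632,-1.3481)

θ=258°: -2.13 -3.38
θ=344°: -0.16 -1.35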